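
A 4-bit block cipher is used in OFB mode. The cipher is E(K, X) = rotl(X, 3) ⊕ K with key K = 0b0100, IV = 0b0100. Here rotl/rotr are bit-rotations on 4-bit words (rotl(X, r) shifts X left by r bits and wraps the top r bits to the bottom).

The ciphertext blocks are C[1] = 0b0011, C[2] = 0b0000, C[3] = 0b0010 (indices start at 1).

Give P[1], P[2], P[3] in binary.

P[1] = 0b0101, P[2] = 0b0111, P[3] = 0b1101

OFB decryption: S_i = E(K, S_{i−1}) with S_{0} = IV; P_i = C_i ⊕ S_i.
P[1]: S = E(K, 0b0100) = 0b0110; 0b0011 ⊕ 0b0110 = 0b0101.
P[2]: S = E(K, 0b0110) = 0b0111; 0b0000 ⊕ 0b0111 = 0b0111.
P[3]: S = E(K, 0b0111) = 0b1111; 0b0010 ⊕ 0b1111 = 0b1101.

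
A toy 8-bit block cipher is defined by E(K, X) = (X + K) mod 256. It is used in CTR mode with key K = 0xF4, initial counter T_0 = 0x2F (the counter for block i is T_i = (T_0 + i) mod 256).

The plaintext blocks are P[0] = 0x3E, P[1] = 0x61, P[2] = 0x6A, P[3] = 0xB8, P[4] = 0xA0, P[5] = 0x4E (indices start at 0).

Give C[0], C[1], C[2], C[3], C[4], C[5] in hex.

C[0] = 0x1D, C[1] = 0x45, C[2] = 0x4F, C[3] = 0x9E, C[4] = 0x87, C[5] = 0x66

CTR encryption: S_i = E(K, T_i) where T_i is the counter for block i; C_i = P_i ⊕ S_i.
C[0]: T = 0x2F, S = E(K, T) = 0x23; 0x3E ⊕ 0x23 = 0x1D.
C[1]: T = 0x30, S = E(K, T) = 0x24; 0x61 ⊕ 0x24 = 0x45.
C[2]: T = 0x31, S = E(K, T) = 0x25; 0x6A ⊕ 0x25 = 0x4F.
C[3]: T = 0x32, S = E(K, T) = 0x26; 0xB8 ⊕ 0x26 = 0x9E.
C[4]: T = 0x33, S = E(K, T) = 0x27; 0xA0 ⊕ 0x27 = 0x87.
C[5]: T = 0x34, S = E(K, T) = 0x28; 0x4E ⊕ 0x28 = 0x66.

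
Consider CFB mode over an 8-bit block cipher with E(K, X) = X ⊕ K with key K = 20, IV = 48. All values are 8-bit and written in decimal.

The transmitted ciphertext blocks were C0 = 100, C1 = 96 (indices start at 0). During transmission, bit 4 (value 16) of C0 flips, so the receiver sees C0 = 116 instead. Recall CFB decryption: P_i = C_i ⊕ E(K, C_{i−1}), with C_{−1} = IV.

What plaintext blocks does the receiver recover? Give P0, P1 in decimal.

Only C0 changed, to 116. In CFB, a change in C_i flips the same bit in P_i and garbles P_{i+1}. Decrypting the received ciphertext:
P0: E(K, 48) = 36; 116 ⊕ 36 = 80.
P1: E(K, 116) = 96; 96 ⊕ 96 = 0.
Blocks that differ from the original plaintext: P0, P1.

P0 = 80, P1 = 0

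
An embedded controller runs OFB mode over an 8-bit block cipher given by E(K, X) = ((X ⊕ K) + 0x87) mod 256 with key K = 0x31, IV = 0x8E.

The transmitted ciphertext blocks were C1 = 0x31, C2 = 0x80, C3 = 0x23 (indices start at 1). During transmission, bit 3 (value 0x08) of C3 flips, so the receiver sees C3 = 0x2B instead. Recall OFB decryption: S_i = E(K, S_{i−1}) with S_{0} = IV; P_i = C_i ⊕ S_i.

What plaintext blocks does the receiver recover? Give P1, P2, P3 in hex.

P1 = 0x77, P2 = 0x7E, P3 = 0x7D

Only C3 changed, to 0x2B. In OFB, a change in C_i flips the same bit in P_i only; the keystream is unaffected. Decrypting the received ciphertext:
P1: S = E(K, 0x8E) = 0x46; 0x31 ⊕ 0x46 = 0x77.
P2: S = E(K, 0x46) = 0xFE; 0x80 ⊕ 0xFE = 0x7E.
P3: S = E(K, 0xFE) = 0x56; 0x2B ⊕ 0x56 = 0x7D.
Blocks that differ from the original plaintext: P3.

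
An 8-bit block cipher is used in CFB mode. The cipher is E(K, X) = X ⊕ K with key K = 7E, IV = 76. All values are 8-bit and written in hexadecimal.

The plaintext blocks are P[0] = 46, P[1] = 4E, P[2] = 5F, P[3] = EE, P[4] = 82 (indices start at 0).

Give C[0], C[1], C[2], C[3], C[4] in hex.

C[0] = 4E, C[1] = 7E, C[2] = 5F, C[3] = CF, C[4] = 33

CFB encryption: C_i = P_i ⊕ E(K, C_{i−1}), with C_{−1} = IV.
C[0]: E(K, 76) = 08; 46 ⊕ 08 = 4E.
C[1]: E(K, 4E) = 30; 4E ⊕ 30 = 7E.
C[2]: E(K, 7E) = 00; 5F ⊕ 00 = 5F.
C[3]: E(K, 5F) = 21; EE ⊕ 21 = CF.
C[4]: E(K, CF) = B1; 82 ⊕ B1 = 33.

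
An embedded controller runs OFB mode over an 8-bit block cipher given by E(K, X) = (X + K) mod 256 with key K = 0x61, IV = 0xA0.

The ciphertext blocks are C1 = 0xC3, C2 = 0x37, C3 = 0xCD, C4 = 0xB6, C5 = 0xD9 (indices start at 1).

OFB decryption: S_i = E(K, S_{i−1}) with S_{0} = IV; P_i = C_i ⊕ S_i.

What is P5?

P5 = 0x5C

P1: S = E(K, 0xA0) = 0x01; 0xC3 ⊕ 0x01 = 0xC2.
P2: S = E(K, 0x01) = 0x62; 0x37 ⊕ 0x62 = 0x55.
P3: S = E(K, 0x62) = 0xC3; 0xCD ⊕ 0xC3 = 0x0E.
P4: S = E(K, 0xC3) = 0x24; 0xB6 ⊕ 0x24 = 0x92.
P5: S = E(K, 0x24) = 0x85; 0xD9 ⊕ 0x85 = 0x5C.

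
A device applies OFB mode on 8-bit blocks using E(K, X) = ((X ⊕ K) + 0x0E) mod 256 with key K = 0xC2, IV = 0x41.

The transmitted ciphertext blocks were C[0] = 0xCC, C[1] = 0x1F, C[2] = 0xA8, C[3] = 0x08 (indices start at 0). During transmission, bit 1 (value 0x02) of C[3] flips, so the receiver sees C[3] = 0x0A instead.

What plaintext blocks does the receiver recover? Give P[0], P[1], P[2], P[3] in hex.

OFB decryption: S_i = E(K, S_{i−1}) with S_{−1} = IV; P_i = C_i ⊕ S_i.
Only C[3] changed, to 0x0A. In OFB, a change in C_i flips the same bit in P_i only; the keystream is unaffected. Decrypting the received ciphertext:
P[0]: S = E(K, 0x41) = 0x91; 0xCC ⊕ 0x91 = 0x5D.
P[1]: S = E(K, 0x91) = 0x61; 0x1F ⊕ 0x61 = 0x7E.
P[2]: S = E(K, 0x61) = 0xB1; 0xA8 ⊕ 0xB1 = 0x19.
P[3]: S = E(K, 0xB1) = 0x81; 0x0A ⊕ 0x81 = 0x8B.
Blocks that differ from the original plaintext: P[3].

P[0] = 0x5D, P[1] = 0x7E, P[2] = 0x19, P[3] = 0x8B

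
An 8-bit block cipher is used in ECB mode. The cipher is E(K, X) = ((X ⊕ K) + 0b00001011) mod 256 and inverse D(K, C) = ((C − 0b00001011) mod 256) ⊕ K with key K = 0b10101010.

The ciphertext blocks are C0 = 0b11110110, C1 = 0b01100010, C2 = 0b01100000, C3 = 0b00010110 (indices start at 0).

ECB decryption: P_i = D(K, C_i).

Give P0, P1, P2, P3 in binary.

P0: D(K, 0b11110110) = 0b01000001.
P1: D(K, 0b01100010) = 0b11111101.
P2: D(K, 0b01100000) = 0b11111111.
P3: D(K, 0b00010110) = 0b10100001.

P0 = 0b01000001, P1 = 0b11111101, P2 = 0b11111111, P3 = 0b10100001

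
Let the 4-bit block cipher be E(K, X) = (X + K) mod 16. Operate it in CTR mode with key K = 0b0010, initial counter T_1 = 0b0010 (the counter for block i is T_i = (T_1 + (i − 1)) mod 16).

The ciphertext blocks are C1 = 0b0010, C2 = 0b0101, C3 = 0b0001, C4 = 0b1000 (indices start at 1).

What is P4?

CTR decryption: S_i = E(K, T_i) where T_i is the counter for block i; P_i = C_i ⊕ S_i.
P4: T = 0b0101, S = E(K, T) = 0b0111; 0b1000 ⊕ 0b0111 = 0b1111.

P4 = 0b1111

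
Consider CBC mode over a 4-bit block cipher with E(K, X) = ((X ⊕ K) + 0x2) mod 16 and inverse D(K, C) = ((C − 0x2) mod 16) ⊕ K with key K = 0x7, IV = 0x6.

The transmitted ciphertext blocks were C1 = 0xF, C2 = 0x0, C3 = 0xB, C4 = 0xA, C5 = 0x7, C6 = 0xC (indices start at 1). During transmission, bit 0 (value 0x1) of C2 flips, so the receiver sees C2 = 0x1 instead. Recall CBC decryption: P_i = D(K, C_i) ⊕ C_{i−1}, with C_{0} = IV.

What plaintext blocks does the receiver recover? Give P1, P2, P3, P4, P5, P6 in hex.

P1 = 0xC, P2 = 0x7, P3 = 0xF, P4 = 0x4, P5 = 0x8, P6 = 0xA

Only C2 changed, to 0x1. In CBC, a change in C_i garbles P_i and flips the same bit in P_{i+1}. Decrypting the received ciphertext:
P1: D(K, 0xF) = 0xA; 0xA ⊕ 0x6 = 0xC.
P2: D(K, 0x1) = 0x8; 0x8 ⊕ 0xF = 0x7.
P3: D(K, 0xB) = 0xE; 0xE ⊕ 0x1 = 0xF.
P4: D(K, 0xA) = 0xF; 0xF ⊕ 0xB = 0x4.
P5: D(K, 0x7) = 0x2; 0x2 ⊕ 0xA = 0x8.
P6: D(K, 0xC) = 0xD; 0xD ⊕ 0x7 = 0xA.
Blocks that differ from the original plaintext: P2, P3.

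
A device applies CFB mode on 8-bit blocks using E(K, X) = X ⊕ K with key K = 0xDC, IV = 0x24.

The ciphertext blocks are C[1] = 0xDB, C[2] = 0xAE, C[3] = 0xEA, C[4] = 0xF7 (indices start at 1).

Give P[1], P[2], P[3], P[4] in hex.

P[1] = 0x23, P[2] = 0xA9, P[3] = 0x98, P[4] = 0xC1

CFB decryption: P_i = C_i ⊕ E(K, C_{i−1}), with C_{0} = IV.
P[1]: E(K, 0x24) = 0xF8; 0xDB ⊕ 0xF8 = 0x23.
P[2]: E(K, 0xDB) = 0x07; 0xAE ⊕ 0x07 = 0xA9.
P[3]: E(K, 0xAE) = 0x72; 0xEA ⊕ 0x72 = 0x98.
P[4]: E(K, 0xEA) = 0x36; 0xF7 ⊕ 0x36 = 0xC1.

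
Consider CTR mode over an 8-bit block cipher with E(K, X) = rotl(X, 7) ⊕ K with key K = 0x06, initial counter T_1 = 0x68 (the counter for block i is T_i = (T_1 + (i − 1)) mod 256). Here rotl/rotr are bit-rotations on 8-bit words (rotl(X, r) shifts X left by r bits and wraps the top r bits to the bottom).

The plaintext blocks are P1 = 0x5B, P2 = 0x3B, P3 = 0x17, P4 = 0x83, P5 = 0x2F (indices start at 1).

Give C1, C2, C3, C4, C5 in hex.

CTR encryption: S_i = E(K, T_i) where T_i is the counter for block i; C_i = P_i ⊕ S_i.
C1: T = 0x68, S = E(K, T) = 0x32; 0x5B ⊕ 0x32 = 0x69.
C2: T = 0x69, S = E(K, T) = 0xB2; 0x3B ⊕ 0xB2 = 0x89.
C3: T = 0x6A, S = E(K, T) = 0x33; 0x17 ⊕ 0x33 = 0x24.
C4: T = 0x6B, S = E(K, T) = 0xB3; 0x83 ⊕ 0xB3 = 0x30.
C5: T = 0x6C, S = E(K, T) = 0x30; 0x2F ⊕ 0x30 = 0x1F.

C1 = 0x69, C2 = 0x89, C3 = 0x24, C4 = 0x30, C5 = 0x1F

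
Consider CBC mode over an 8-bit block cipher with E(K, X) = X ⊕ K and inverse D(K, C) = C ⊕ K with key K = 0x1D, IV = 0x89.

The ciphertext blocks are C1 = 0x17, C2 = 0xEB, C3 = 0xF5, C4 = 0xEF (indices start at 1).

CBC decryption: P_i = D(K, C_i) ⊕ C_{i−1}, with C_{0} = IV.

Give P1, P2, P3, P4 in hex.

P1 = 0x83, P2 = 0xE1, P3 = 0x03, P4 = 0x07

P1: D(K, 0x17) = 0x0A; 0x0A ⊕ 0x89 = 0x83.
P2: D(K, 0xEB) = 0xF6; 0xF6 ⊕ 0x17 = 0xE1.
P3: D(K, 0xF5) = 0xE8; 0xE8 ⊕ 0xEB = 0x03.
P4: D(K, 0xEF) = 0xF2; 0xF2 ⊕ 0xF5 = 0x07.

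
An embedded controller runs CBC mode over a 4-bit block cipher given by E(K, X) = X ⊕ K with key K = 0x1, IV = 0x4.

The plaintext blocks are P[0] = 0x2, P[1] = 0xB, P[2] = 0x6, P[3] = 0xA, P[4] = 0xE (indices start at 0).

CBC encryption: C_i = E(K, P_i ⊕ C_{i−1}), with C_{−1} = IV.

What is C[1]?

C[1] = 0xD

C[0]: P[0] ⊕ 0x4 = 0x6; E(K, 0x6) = 0x7.
C[1]: P[1] ⊕ 0x7 = 0xC; E(K, 0xC) = 0xD.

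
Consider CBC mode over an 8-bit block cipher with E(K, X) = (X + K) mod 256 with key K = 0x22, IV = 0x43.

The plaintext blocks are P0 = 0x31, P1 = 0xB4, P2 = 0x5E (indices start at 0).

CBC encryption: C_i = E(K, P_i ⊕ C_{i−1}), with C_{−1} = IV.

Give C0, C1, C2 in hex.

C0 = 0x94, C1 = 0x42, C2 = 0x3E

C0: P0 ⊕ 0x43 = 0x72; E(K, 0x72) = 0x94.
C1: P1 ⊕ 0x94 = 0x20; E(K, 0x20) = 0x42.
C2: P2 ⊕ 0x42 = 0x1C; E(K, 0x1C) = 0x3E.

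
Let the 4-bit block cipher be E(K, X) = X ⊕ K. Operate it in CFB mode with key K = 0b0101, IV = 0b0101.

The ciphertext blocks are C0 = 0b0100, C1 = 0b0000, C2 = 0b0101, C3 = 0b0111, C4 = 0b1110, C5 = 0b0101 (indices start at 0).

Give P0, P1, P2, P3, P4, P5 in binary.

CFB decryption: P_i = C_i ⊕ E(K, C_{i−1}), with C_{−1} = IV.
P0: E(K, 0b0101) = 0b0000; 0b0100 ⊕ 0b0000 = 0b0100.
P1: E(K, 0b0100) = 0b0001; 0b0000 ⊕ 0b0001 = 0b0001.
P2: E(K, 0b0000) = 0b0101; 0b0101 ⊕ 0b0101 = 0b0000.
P3: E(K, 0b0101) = 0b0000; 0b0111 ⊕ 0b0000 = 0b0111.
P4: E(K, 0b0111) = 0b0010; 0b1110 ⊕ 0b0010 = 0b1100.
P5: E(K, 0b1110) = 0b1011; 0b0101 ⊕ 0b1011 = 0b1110.

P0 = 0b0100, P1 = 0b0001, P2 = 0b0000, P3 = 0b0111, P4 = 0b1100, P5 = 0b1110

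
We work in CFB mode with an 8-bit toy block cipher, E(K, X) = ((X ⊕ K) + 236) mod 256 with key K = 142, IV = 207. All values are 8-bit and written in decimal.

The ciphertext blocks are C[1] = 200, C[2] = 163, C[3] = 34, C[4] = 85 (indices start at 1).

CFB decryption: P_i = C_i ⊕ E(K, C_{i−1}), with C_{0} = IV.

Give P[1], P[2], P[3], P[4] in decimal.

P[1] = 229, P[2] = 145, P[3] = 59, P[4] = 205

P[1]: E(K, 207) = 45; 200 ⊕ 45 = 229.
P[2]: E(K, 200) = 50; 163 ⊕ 50 = 145.
P[3]: E(K, 163) = 25; 34 ⊕ 25 = 59.
P[4]: E(K, 34) = 152; 85 ⊕ 152 = 205.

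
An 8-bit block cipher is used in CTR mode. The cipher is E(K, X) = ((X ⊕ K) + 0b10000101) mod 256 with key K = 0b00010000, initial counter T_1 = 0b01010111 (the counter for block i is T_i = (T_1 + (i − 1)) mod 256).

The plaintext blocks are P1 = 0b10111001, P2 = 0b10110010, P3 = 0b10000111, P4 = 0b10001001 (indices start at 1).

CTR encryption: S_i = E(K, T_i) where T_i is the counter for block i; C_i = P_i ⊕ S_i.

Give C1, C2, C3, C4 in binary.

C1: T = 0b01010111, S = E(K, T) = 0b11001100; 0b10111001 ⊕ 0b11001100 = 0b01110101.
C2: T = 0b01011000, S = E(K, T) = 0b11001101; 0b10110010 ⊕ 0b11001101 = 0b01111111.
C3: T = 0b01011001, S = E(K, T) = 0b11001110; 0b10000111 ⊕ 0b11001110 = 0b01001001.
C4: T = 0b01011010, S = E(K, T) = 0b11001111; 0b10001001 ⊕ 0b11001111 = 0b01000110.

C1 = 0b01110101, C2 = 0b01111111, C3 = 0b01001001, C4 = 0b01000110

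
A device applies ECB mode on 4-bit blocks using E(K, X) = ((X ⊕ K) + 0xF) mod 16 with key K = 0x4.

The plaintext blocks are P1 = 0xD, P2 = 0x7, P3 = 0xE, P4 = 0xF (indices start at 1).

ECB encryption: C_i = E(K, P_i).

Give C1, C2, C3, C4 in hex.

C1: E(K, 0xD) = 0x8.
C2: E(K, 0x7) = 0x2.
C3: E(K, 0xE) = 0x9.
C4: E(K, 0xF) = 0xA.

C1 = 0x8, C2 = 0x2, C3 = 0x9, C4 = 0xA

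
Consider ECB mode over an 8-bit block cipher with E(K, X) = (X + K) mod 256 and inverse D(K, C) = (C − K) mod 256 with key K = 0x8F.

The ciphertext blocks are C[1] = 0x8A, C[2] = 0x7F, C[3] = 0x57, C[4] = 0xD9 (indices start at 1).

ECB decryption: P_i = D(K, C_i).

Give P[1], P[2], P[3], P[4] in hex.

P[1]: D(K, 0x8A) = 0xFB.
P[2]: D(K, 0x7F) = 0xF0.
P[3]: D(K, 0x57) = 0xC8.
P[4]: D(K, 0xD9) = 0x4A.

P[1] = 0xFB, P[2] = 0xF0, P[3] = 0xC8, P[4] = 0x4A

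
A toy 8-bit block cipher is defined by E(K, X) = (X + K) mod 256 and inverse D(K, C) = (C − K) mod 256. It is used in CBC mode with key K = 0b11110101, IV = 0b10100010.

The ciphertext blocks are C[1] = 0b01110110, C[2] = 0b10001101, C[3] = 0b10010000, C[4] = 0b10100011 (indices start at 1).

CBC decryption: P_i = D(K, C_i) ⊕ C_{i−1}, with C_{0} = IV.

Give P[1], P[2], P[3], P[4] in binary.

P[1] = 0b00100011, P[2] = 0b11101110, P[3] = 0b00010110, P[4] = 0b00111110

P[1]: D(K, 0b01110110) = 0b10000001; 0b10000001 ⊕ 0b10100010 = 0b00100011.
P[2]: D(K, 0b10001101) = 0b10011000; 0b10011000 ⊕ 0b01110110 = 0b11101110.
P[3]: D(K, 0b10010000) = 0b10011011; 0b10011011 ⊕ 0b10001101 = 0b00010110.
P[4]: D(K, 0b10100011) = 0b10101110; 0b10101110 ⊕ 0b10010000 = 0b00111110.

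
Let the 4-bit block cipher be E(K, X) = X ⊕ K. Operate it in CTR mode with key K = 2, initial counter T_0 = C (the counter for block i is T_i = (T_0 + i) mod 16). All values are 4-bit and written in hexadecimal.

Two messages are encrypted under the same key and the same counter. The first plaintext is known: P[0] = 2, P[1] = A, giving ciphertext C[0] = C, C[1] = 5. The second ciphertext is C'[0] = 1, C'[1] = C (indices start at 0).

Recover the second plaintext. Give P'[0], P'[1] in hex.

In CTR with a reused counter, both messages share the same keystream S_i, so C_i ⊕ C'_i = P_i ⊕ P'_i and thus P'_i = P_i ⊕ C_i ⊕ C'_i.
P'[0]: 2 ⊕ C ⊕ 1 = F.
P'[1]: A ⊕ 5 ⊕ C = 3.

P'[0] = F, P'[1] = 3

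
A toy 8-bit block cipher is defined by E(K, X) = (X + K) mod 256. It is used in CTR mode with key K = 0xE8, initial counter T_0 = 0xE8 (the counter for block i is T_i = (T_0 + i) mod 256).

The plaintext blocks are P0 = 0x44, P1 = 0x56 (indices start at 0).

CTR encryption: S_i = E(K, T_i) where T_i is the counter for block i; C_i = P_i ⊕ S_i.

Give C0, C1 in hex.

C0 = 0x94, C1 = 0x87

C0: T = 0xE8, S = E(K, T) = 0xD0; 0x44 ⊕ 0xD0 = 0x94.
C1: T = 0xE9, S = E(K, T) = 0xD1; 0x56 ⊕ 0xD1 = 0x87.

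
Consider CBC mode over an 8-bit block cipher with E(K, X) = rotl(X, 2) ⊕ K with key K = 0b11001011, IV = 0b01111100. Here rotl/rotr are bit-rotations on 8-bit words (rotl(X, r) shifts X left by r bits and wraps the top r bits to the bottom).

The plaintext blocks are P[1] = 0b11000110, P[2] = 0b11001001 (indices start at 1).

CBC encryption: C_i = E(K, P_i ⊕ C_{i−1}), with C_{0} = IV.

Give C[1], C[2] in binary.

C[1]: P[1] ⊕ 0b01111100 = 0b10111010; E(K, 0b10111010) = 0b00100001.
C[2]: P[2] ⊕ 0b00100001 = 0b11101000; E(K, 0b11101000) = 0b01101000.

C[1] = 0b00100001, C[2] = 0b01101000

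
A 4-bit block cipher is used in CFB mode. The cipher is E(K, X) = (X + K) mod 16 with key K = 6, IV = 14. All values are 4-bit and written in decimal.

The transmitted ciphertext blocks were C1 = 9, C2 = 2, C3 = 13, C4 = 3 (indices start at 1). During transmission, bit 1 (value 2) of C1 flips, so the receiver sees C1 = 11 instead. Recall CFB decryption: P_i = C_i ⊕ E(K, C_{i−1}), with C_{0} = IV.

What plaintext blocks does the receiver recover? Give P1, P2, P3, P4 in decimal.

P1 = 15, P2 = 3, P3 = 5, P4 = 0

Only C1 changed, to 11. In CFB, a change in C_i flips the same bit in P_i and garbles P_{i+1}. Decrypting the received ciphertext:
P1: E(K, 14) = 4; 11 ⊕ 4 = 15.
P2: E(K, 11) = 1; 2 ⊕ 1 = 3.
P3: E(K, 2) = 8; 13 ⊕ 8 = 5.
P4: E(K, 13) = 3; 3 ⊕ 3 = 0.
Blocks that differ from the original plaintext: P1, P2.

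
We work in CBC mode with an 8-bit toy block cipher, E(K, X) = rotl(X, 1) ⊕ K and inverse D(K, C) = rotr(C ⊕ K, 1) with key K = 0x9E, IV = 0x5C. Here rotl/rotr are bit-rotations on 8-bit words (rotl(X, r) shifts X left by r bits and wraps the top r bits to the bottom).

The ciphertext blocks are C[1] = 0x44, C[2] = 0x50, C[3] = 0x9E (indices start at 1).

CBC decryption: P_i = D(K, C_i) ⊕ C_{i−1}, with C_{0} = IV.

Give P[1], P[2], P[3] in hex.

P[1]: D(K, 0x44) = 0x6D; 0x6D ⊕ 0x5C = 0x31.
P[2]: D(K, 0x50) = 0x67; 0x67 ⊕ 0x44 = 0x23.
P[3]: D(K, 0x9E) = 0x00; 0x00 ⊕ 0x50 = 0x50.

P[1] = 0x31, P[2] = 0x23, P[3] = 0x50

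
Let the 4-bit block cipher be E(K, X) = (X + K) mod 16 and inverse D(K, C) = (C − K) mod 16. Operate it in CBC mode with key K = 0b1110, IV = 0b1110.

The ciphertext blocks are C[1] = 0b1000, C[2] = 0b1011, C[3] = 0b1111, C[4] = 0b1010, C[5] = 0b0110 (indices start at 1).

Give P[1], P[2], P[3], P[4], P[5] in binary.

CBC decryption: P_i = D(K, C_i) ⊕ C_{i−1}, with C_{0} = IV.
P[1]: D(K, 0b1000) = 0b1010; 0b1010 ⊕ 0b1110 = 0b0100.
P[2]: D(K, 0b1011) = 0b1101; 0b1101 ⊕ 0b1000 = 0b0101.
P[3]: D(K, 0b1111) = 0b0001; 0b0001 ⊕ 0b1011 = 0b1010.
P[4]: D(K, 0b1010) = 0b1100; 0b1100 ⊕ 0b1111 = 0b0011.
P[5]: D(K, 0b0110) = 0b1000; 0b1000 ⊕ 0b1010 = 0b0010.

P[1] = 0b0100, P[2] = 0b0101, P[3] = 0b1010, P[4] = 0b0011, P[5] = 0b0010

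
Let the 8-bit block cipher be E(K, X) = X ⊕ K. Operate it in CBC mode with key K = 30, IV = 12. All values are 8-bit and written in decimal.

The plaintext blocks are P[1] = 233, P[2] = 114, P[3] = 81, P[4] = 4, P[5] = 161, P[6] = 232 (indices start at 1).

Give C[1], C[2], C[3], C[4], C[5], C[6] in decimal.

CBC encryption: C_i = E(K, P_i ⊕ C_{i−1}), with C_{0} = IV.
C[1]: P[1] ⊕ 12 = 229; E(K, 229) = 251.
C[2]: P[2] ⊕ 251 = 137; E(K, 137) = 151.
C[3]: P[3] ⊕ 151 = 198; E(K, 198) = 216.
C[4]: P[4] ⊕ 216 = 220; E(K, 220) = 194.
C[5]: P[5] ⊕ 194 = 99; E(K, 99) = 125.
C[6]: P[6] ⊕ 125 = 149; E(K, 149) = 139.

C[1] = 251, C[2] = 151, C[3] = 216, C[4] = 194, C[5] = 125, C[6] = 139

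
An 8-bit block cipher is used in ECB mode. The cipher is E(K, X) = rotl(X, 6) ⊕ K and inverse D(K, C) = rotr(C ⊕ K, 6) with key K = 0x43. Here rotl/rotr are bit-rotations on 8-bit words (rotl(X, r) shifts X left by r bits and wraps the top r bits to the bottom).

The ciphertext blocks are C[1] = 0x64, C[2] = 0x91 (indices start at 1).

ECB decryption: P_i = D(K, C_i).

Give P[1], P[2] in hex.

P[1]: D(K, 0x64) = 0x9C.
P[2]: D(K, 0x91) = 0x4B.

P[1] = 0x9C, P[2] = 0x4B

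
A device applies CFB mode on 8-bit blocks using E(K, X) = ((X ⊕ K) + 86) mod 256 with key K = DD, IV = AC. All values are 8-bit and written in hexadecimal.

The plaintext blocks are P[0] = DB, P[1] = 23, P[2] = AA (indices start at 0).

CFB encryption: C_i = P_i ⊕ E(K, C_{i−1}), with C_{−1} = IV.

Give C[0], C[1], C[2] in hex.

C[0]: E(K, AC) = F7; DB ⊕ F7 = 2C.
C[1]: E(K, 2C) = 77; 23 ⊕ 77 = 54.
C[2]: E(K, 54) = 0F; AA ⊕ 0F = A5.

C[0] = 2C, C[1] = 54, C[2] = A5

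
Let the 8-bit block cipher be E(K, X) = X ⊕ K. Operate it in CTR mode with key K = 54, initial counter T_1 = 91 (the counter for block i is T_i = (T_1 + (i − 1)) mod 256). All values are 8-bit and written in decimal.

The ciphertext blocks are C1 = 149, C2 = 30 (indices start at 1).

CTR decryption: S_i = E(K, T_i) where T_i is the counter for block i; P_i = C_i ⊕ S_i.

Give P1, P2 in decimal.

P1 = 248, P2 = 116

P1: T = 91, S = E(K, T) = 109; 149 ⊕ 109 = 248.
P2: T = 92, S = E(K, T) = 106; 30 ⊕ 106 = 116.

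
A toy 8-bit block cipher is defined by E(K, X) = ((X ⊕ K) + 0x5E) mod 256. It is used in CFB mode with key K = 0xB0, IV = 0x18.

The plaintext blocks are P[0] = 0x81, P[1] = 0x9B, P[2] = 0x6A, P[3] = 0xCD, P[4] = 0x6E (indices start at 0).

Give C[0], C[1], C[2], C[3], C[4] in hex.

CFB encryption: C_i = P_i ⊕ E(K, C_{i−1}), with C_{−1} = IV.
C[0]: E(K, 0x18) = 0x06; 0x81 ⊕ 0x06 = 0x87.
C[1]: E(K, 0x87) = 0x95; 0x9B ⊕ 0x95 = 0x0E.
C[2]: E(K, 0x0E) = 0x1C; 0x6A ⊕ 0x1C = 0x76.
C[3]: E(K, 0x76) = 0x24; 0xCD ⊕ 0x24 = 0xE9.
C[4]: E(K, 0xE9) = 0xB7; 0x6E ⊕ 0xB7 = 0xD9.

C[0] = 0x87, C[1] = 0x0E, C[2] = 0x76, C[3] = 0xE9, C[4] = 0xD9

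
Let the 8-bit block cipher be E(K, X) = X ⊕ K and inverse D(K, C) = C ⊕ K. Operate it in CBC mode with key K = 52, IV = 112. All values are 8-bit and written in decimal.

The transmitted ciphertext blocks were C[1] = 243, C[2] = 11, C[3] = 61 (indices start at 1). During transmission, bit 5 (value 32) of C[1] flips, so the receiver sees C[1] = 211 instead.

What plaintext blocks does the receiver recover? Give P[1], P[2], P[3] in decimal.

CBC decryption: P_i = D(K, C_i) ⊕ C_{i−1}, with C_{0} = IV.
Only C[1] changed, to 211. In CBC, a change in C_i garbles P_i and flips the same bit in P_{i+1}. Decrypting the received ciphertext:
P[1]: D(K, 211) = 231; 231 ⊕ 112 = 151.
P[2]: D(K, 11) = 63; 63 ⊕ 211 = 236.
P[3]: D(K, 61) = 9; 9 ⊕ 11 = 2.
Blocks that differ from the original plaintext: P[1], P[2].

P[1] = 151, P[2] = 236, P[3] = 2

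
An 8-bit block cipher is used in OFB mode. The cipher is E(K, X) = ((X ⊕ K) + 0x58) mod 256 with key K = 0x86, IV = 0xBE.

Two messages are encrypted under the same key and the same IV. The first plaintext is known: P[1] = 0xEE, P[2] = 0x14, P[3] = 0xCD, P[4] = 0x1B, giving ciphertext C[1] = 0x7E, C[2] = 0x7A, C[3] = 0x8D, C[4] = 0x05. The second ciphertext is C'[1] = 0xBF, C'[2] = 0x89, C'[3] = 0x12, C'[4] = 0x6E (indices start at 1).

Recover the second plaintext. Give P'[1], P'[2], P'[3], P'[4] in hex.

In OFB with a reused IV, both messages share the same keystream S_i, so C_i ⊕ C'_i = P_i ⊕ P'_i and thus P'_i = P_i ⊕ C_i ⊕ C'_i.
P'[1]: 0xEE ⊕ 0x7E ⊕ 0xBF = 0x2F.
P'[2]: 0x14 ⊕ 0x7A ⊕ 0x89 = 0xE7.
P'[3]: 0xCD ⊕ 0x8D ⊕ 0x12 = 0x52.
P'[4]: 0x1B ⊕ 0x05 ⊕ 0x6E = 0x70.

P'[1] = 0x2F, P'[2] = 0xE7, P'[3] = 0x52, P'[4] = 0x70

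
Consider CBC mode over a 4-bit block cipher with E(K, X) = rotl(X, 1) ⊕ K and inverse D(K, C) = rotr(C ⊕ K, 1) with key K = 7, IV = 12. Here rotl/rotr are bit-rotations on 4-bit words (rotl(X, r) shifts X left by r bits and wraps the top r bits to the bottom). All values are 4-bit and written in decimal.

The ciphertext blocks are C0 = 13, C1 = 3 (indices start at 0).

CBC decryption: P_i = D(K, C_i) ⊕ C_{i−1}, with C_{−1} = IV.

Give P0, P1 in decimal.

P0 = 9, P1 = 15

P0: D(K, 13) = 5; 5 ⊕ 12 = 9.
P1: D(K, 3) = 2; 2 ⊕ 13 = 15.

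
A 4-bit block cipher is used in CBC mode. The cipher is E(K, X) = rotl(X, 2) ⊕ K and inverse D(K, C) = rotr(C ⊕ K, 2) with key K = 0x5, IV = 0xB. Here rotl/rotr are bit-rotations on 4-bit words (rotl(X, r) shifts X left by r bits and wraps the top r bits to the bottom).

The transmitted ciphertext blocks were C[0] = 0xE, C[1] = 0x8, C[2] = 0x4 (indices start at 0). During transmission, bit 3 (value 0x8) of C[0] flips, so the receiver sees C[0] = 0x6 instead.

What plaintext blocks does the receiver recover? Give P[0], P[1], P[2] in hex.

P[0] = 0x7, P[1] = 0x1, P[2] = 0xC

CBC decryption: P_i = D(K, C_i) ⊕ C_{i−1}, with C_{−1} = IV.
Only C[0] changed, to 0x6. In CBC, a change in C_i garbles P_i and flips the same bit in P_{i+1}. Decrypting the received ciphertext:
P[0]: D(K, 0x6) = 0xC; 0xC ⊕ 0xB = 0x7.
P[1]: D(K, 0x8) = 0x7; 0x7 ⊕ 0x6 = 0x1.
P[2]: D(K, 0x4) = 0x4; 0x4 ⊕ 0x8 = 0xC.
Blocks that differ from the original plaintext: P[0], P[1].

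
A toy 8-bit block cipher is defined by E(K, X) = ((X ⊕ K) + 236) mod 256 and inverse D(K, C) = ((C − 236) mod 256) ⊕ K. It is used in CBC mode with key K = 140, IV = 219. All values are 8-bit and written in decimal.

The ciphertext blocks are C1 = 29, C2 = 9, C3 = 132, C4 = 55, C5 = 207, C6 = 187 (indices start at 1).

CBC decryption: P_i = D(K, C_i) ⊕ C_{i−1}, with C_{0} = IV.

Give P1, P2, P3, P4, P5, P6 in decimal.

P1 = 102, P2 = 140, P3 = 29, P4 = 67, P5 = 88, P6 = 140

P1: D(K, 29) = 189; 189 ⊕ 219 = 102.
P2: D(K, 9) = 145; 145 ⊕ 29 = 140.
P3: D(K, 132) = 20; 20 ⊕ 9 = 29.
P4: D(K, 55) = 199; 199 ⊕ 132 = 67.
P5: D(K, 207) = 111; 111 ⊕ 55 = 88.
P6: D(K, 187) = 67; 67 ⊕ 207 = 140.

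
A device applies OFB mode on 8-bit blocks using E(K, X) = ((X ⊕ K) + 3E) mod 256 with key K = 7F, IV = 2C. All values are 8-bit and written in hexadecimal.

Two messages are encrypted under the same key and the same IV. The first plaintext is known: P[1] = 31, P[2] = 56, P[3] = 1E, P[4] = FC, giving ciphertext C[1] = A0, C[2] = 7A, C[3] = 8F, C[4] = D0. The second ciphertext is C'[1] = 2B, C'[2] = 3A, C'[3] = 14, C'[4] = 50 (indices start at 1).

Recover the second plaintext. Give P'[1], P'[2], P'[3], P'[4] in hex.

P'[1] = BA, P'[2] = 16, P'[3] = 85, P'[4] = 7C

In OFB with a reused IV, both messages share the same keystream S_i, so C_i ⊕ C'_i = P_i ⊕ P'_i and thus P'_i = P_i ⊕ C_i ⊕ C'_i.
P'[1]: 31 ⊕ A0 ⊕ 2B = BA.
P'[2]: 56 ⊕ 7A ⊕ 3A = 16.
P'[3]: 1E ⊕ 8F ⊕ 14 = 85.
P'[4]: FC ⊕ D0 ⊕ 50 = 7C.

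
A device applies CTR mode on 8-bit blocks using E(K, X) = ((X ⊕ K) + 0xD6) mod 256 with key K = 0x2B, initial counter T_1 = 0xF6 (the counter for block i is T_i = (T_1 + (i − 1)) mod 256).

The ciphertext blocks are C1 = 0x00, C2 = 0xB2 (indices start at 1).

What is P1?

P1 = 0xB3

CTR decryption: S_i = E(K, T_i) where T_i is the counter for block i; P_i = C_i ⊕ S_i.
P1: T = 0xF6, S = E(K, T) = 0xB3; 0x00 ⊕ 0xB3 = 0xB3.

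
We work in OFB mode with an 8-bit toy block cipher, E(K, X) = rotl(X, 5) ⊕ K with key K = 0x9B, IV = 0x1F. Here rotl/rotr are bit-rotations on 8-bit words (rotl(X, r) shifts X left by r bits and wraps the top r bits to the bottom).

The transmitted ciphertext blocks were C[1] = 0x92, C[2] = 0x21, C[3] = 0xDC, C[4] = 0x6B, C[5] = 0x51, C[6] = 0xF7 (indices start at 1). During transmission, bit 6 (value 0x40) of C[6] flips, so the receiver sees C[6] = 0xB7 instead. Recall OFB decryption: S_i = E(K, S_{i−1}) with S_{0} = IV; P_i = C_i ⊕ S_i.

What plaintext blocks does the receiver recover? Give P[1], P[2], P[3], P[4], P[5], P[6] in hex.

P[1] = 0xEA, P[2] = 0xB5, P[3] = 0xD5, P[4] = 0xD1, P[5] = 0x9D, P[6] = 0xB5

Only C[6] changed, to 0xB7. In OFB, a change in C_i flips the same bit in P_i only; the keystream is unaffected. Decrypting the received ciphertext:
P[1]: S = E(K, 0x1F) = 0x78; 0x92 ⊕ 0x78 = 0xEA.
P[2]: S = E(K, 0x78) = 0x94; 0x21 ⊕ 0x94 = 0xB5.
P[3]: S = E(K, 0x94) = 0x09; 0xDC ⊕ 0x09 = 0xD5.
P[4]: S = E(K, 0x09) = 0xBA; 0x6B ⊕ 0xBA = 0xD1.
P[5]: S = E(K, 0xBA) = 0xCC; 0x51 ⊕ 0xCC = 0x9D.
P[6]: S = E(K, 0xCC) = 0x02; 0xB7 ⊕ 0x02 = 0xB5.
Blocks that differ from the original plaintext: P[6].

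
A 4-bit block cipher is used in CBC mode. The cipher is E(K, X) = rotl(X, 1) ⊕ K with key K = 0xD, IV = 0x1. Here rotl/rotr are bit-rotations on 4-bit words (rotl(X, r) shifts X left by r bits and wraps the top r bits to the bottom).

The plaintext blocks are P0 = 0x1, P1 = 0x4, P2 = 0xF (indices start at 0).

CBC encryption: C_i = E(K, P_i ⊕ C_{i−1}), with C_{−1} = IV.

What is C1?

C0: P0 ⊕ 0x1 = 0x0; E(K, 0x0) = 0xD.
C1: P1 ⊕ 0xD = 0x9; E(K, 0x9) = 0xE.

C1 = 0xE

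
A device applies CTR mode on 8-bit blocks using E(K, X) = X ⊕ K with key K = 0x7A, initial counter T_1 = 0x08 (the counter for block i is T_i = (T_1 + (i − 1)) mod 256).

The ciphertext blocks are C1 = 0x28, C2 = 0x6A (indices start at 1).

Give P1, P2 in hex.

P1 = 0x5A, P2 = 0x19

CTR decryption: S_i = E(K, T_i) where T_i is the counter for block i; P_i = C_i ⊕ S_i.
P1: T = 0x08, S = E(K, T) = 0x72; 0x28 ⊕ 0x72 = 0x5A.
P2: T = 0x09, S = E(K, T) = 0x73; 0x6A ⊕ 0x73 = 0x19.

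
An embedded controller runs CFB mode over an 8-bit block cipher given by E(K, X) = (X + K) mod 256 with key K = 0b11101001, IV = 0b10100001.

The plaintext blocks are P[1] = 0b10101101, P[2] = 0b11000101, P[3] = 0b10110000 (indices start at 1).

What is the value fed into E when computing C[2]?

CFB encryption: C_i = P_i ⊕ E(K, C_{i−1}), with C_{0} = IV.
C[1]: E(K, 0b10100001) = 0b10001010; 0b10101101 ⊕ 0b10001010 = 0b00100111.
C[2]: E(K, 0b00100111) = 0b00010000; 0b11000101 ⊕ 0b00010000 = 0b11010101.
So the input to E for block [2] is 0b00100111.

0b00100111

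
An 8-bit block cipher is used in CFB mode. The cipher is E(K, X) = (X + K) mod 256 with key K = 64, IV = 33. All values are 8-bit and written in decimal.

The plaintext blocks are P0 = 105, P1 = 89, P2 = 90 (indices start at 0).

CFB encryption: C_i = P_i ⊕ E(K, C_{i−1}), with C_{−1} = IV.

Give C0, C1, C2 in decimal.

C0: E(K, 33) = 97; 105 ⊕ 97 = 8.
C1: E(K, 8) = 72; 89 ⊕ 72 = 17.
C2: E(K, 17) = 81; 90 ⊕ 81 = 11.

C0 = 8, C1 = 17, C2 = 11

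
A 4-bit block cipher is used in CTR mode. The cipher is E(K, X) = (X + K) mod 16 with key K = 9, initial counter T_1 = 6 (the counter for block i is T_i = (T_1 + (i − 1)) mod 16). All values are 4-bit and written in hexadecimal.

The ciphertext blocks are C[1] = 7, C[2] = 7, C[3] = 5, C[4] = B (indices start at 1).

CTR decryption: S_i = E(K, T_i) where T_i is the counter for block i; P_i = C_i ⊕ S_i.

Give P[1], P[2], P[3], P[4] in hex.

P[1]: T = 6, S = E(K, T) = F; 7 ⊕ F = 8.
P[2]: T = 7, S = E(K, T) = 0; 7 ⊕ 0 = 7.
P[3]: T = 8, S = E(K, T) = 1; 5 ⊕ 1 = 4.
P[4]: T = 9, S = E(K, T) = 2; B ⊕ 2 = 9.

P[1] = 8, P[2] = 7, P[3] = 4, P[4] = 9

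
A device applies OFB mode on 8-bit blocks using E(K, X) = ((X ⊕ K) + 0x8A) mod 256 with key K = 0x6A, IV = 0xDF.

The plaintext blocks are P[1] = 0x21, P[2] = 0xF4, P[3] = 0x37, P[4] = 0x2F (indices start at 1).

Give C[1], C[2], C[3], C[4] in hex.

C[1] = 0x1E, C[2] = 0x2B, C[3] = 0x08, C[4] = 0xF0

OFB encryption: S_i = E(K, S_{i−1}) with S_{0} = IV; C_i = P_i ⊕ S_i.
C[1]: S = E(K, 0xDF) = 0x3F; 0x21 ⊕ 0x3F = 0x1E.
C[2]: S = E(K, 0x3F) = 0xDF; 0xF4 ⊕ 0xDF = 0x2B.
C[3]: S = E(K, 0xDF) = 0x3F; 0x37 ⊕ 0x3F = 0x08.
C[4]: S = E(K, 0x3F) = 0xDF; 0x2F ⊕ 0xDF = 0xF0.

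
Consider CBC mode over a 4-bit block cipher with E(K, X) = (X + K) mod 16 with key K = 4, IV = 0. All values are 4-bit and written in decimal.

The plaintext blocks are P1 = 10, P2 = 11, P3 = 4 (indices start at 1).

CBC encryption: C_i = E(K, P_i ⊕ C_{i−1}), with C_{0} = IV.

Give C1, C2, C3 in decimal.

C1: P1 ⊕ 0 = 10; E(K, 10) = 14.
C2: P2 ⊕ 14 = 5; E(K, 5) = 9.
C3: P3 ⊕ 9 = 13; E(K, 13) = 1.

C1 = 14, C2 = 9, C3 = 1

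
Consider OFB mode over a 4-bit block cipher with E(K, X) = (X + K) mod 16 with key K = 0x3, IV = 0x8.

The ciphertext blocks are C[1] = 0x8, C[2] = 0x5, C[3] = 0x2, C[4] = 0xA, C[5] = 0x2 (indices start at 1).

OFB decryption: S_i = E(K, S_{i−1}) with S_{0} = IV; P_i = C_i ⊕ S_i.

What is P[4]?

P[4] = 0xE

P[1]: S = E(K, 0x8) = 0xB; 0x8 ⊕ 0xB = 0x3.
P[2]: S = E(K, 0xB) = 0xE; 0x5 ⊕ 0xE = 0xB.
P[3]: S = E(K, 0xE) = 0x1; 0x2 ⊕ 0x1 = 0x3.
P[4]: S = E(K, 0x1) = 0x4; 0xA ⊕ 0x4 = 0xE.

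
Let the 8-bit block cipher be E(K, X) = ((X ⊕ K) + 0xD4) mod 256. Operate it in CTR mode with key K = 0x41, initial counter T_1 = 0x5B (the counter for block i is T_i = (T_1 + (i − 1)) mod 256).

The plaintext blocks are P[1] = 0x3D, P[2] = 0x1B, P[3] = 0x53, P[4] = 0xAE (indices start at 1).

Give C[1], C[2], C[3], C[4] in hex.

C[1] = 0xD3, C[2] = 0xEA, C[3] = 0xA3, C[4] = 0x5D

CTR encryption: S_i = E(K, T_i) where T_i is the counter for block i; C_i = P_i ⊕ S_i.
C[1]: T = 0x5B, S = E(K, T) = 0xEE; 0x3D ⊕ 0xEE = 0xD3.
C[2]: T = 0x5C, S = E(K, T) = 0xF1; 0x1B ⊕ 0xF1 = 0xEA.
C[3]: T = 0x5D, S = E(K, T) = 0xF0; 0x53 ⊕ 0xF0 = 0xA3.
C[4]: T = 0x5E, S = E(K, T) = 0xF3; 0xAE ⊕ 0xF3 = 0x5D.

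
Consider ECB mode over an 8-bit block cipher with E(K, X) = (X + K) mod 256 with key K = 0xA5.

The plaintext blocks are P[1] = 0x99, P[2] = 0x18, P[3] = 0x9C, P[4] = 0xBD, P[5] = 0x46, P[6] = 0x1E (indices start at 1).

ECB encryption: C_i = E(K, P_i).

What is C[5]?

C[5] = 0xEB

C[5]: E(K, 0x46) = 0xEB.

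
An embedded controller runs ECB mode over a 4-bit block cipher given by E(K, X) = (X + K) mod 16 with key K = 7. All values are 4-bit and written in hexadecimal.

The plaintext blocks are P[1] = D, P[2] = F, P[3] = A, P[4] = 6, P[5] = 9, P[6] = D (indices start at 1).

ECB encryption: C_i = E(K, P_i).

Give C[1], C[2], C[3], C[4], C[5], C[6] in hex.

C[1]: E(K, D) = 4.
C[2]: E(K, F) = 6.
C[3]: E(K, A) = 1.
C[4]: E(K, 6) = D.
C[5]: E(K, 9) = 0.
C[6]: E(K, D) = 4.

C[1] = 4, C[2] = 6, C[3] = 1, C[4] = D, C[5] = 0, C[6] = 4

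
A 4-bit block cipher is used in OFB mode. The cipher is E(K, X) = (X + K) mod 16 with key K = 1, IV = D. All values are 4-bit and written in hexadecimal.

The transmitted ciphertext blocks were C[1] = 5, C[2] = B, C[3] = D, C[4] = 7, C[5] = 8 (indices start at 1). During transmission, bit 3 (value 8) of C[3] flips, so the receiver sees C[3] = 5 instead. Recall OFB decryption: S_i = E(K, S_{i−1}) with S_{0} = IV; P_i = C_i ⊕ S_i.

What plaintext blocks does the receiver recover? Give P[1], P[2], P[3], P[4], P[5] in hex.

Only C[3] changed, to 5. In OFB, a change in C_i flips the same bit in P_i only; the keystream is unaffected. Decrypting the received ciphertext:
P[1]: S = E(K, D) = E; 5 ⊕ E = B.
P[2]: S = E(K, E) = F; B ⊕ F = 4.
P[3]: S = E(K, F) = 0; 5 ⊕ 0 = 5.
P[4]: S = E(K, 0) = 1; 7 ⊕ 1 = 6.
P[5]: S = E(K, 1) = 2; 8 ⊕ 2 = A.
Blocks that differ from the original plaintext: P[3].

P[1] = B, P[2] = 4, P[3] = 5, P[4] = 6, P[5] = A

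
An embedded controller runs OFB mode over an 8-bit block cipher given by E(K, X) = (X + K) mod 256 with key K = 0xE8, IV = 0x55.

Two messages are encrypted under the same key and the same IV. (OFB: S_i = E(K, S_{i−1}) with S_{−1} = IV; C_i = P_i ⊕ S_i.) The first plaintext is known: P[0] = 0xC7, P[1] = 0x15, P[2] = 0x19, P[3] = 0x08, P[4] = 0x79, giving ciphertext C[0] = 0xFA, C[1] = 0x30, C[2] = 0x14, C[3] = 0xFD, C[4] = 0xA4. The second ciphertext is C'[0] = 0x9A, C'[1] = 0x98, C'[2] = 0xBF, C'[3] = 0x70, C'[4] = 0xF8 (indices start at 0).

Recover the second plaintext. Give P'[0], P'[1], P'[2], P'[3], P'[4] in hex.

In OFB with a reused IV, both messages share the same keystream S_i, so C_i ⊕ C'_i = P_i ⊕ P'_i and thus P'_i = P_i ⊕ C_i ⊕ C'_i.
P'[0]: 0xC7 ⊕ 0xFA ⊕ 0x9A = 0xA7.
P'[1]: 0x15 ⊕ 0x30 ⊕ 0x98 = 0xBD.
P'[2]: 0x19 ⊕ 0x14 ⊕ 0xBF = 0xB2.
P'[3]: 0x08 ⊕ 0xFD ⊕ 0x70 = 0x85.
P'[4]: 0x79 ⊕ 0xA4 ⊕ 0xF8 = 0x25.

P'[0] = 0xA7, P'[1] = 0xBD, P'[2] = 0xB2, P'[3] = 0x85, P'[4] = 0x25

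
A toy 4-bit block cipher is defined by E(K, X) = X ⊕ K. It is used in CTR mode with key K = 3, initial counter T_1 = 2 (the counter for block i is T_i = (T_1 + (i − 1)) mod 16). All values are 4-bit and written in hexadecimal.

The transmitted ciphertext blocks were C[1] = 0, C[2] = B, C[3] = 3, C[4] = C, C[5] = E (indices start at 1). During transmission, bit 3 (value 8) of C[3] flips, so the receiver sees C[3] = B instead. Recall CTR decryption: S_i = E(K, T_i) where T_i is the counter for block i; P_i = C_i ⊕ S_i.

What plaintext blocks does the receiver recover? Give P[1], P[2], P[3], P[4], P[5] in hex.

Only C[3] changed, to B. In CTR, a change in C_i flips the same bit in P_i only; the keystream is unaffected. Decrypting the received ciphertext:
P[1]: T = 2, S = E(K, T) = 1; 0 ⊕ 1 = 1.
P[2]: T = 3, S = E(K, T) = 0; B ⊕ 0 = B.
P[3]: T = 4, S = E(K, T) = 7; B ⊕ 7 = C.
P[4]: T = 5, S = E(K, T) = 6; C ⊕ 6 = A.
P[5]: T = 6, S = E(K, T) = 5; E ⊕ 5 = B.
Blocks that differ from the original plaintext: P[3].

P[1] = 1, P[2] = B, P[3] = C, P[4] = A, P[5] = B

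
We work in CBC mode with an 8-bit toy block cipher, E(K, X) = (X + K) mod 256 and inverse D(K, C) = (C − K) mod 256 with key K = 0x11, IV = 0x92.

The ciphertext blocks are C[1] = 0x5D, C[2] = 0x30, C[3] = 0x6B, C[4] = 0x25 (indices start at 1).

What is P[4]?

P[4] = 0x7F

CBC decryption: P_i = D(K, C_i) ⊕ C_{i−1}, with C_{0} = IV.
P[4]: D(K, 0x25) = 0x14; 0x14 ⊕ 0x6B = 0x7F.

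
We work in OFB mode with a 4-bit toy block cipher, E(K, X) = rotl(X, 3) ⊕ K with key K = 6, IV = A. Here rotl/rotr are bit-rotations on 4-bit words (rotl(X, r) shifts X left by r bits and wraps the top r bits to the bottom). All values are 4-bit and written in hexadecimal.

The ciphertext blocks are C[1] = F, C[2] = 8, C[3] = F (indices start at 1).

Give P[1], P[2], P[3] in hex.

P[1] = C, P[2] = 7, P[3] = 6

OFB decryption: S_i = E(K, S_{i−1}) with S_{0} = IV; P_i = C_i ⊕ S_i.
P[1]: S = E(K, A) = 3; F ⊕ 3 = C.
P[2]: S = E(K, 3) = F; 8 ⊕ F = 7.
P[3]: S = E(K, F) = 9; F ⊕ 9 = 6.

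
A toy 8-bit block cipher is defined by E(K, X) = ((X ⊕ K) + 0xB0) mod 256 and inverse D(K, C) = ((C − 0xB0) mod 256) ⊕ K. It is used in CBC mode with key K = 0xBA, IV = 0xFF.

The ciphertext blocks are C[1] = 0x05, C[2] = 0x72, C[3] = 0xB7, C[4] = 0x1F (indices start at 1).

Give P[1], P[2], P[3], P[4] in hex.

P[1] = 0x10, P[2] = 0x7D, P[3] = 0xCF, P[4] = 0x62

CBC decryption: P_i = D(K, C_i) ⊕ C_{i−1}, with C_{0} = IV.
P[1]: D(K, 0x05) = 0xEF; 0xEF ⊕ 0xFF = 0x10.
P[2]: D(K, 0x72) = 0x78; 0x78 ⊕ 0x05 = 0x7D.
P[3]: D(K, 0xB7) = 0xBD; 0xBD ⊕ 0x72 = 0xCF.
P[4]: D(K, 0x1F) = 0xD5; 0xD5 ⊕ 0xB7 = 0x62.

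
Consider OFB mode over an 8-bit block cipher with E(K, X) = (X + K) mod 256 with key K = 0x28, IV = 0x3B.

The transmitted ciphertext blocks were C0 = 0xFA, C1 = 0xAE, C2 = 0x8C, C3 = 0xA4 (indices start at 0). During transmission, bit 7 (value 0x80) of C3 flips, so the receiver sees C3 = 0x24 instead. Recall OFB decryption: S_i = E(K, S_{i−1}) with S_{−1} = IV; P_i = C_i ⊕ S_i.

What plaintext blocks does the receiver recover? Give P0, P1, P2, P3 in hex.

Only C3 changed, to 0x24. In OFB, a change in C_i flips the same bit in P_i only; the keystream is unaffected. Decrypting the received ciphertext:
P0: S = E(K, 0x3B) = 0x63; 0xFA ⊕ 0x63 = 0x99.
P1: S = E(K, 0x63) = 0x8B; 0xAE ⊕ 0x8B = 0x25.
P2: S = E(K, 0x8B) = 0xB3; 0x8C ⊕ 0xB3 = 0x3F.
P3: S = E(K, 0xB3) = 0xDB; 0x24 ⊕ 0xDB = 0xFF.
Blocks that differ from the original plaintext: P3.

P0 = 0x99, P1 = 0x25, P2 = 0x3F, P3 = 0xFF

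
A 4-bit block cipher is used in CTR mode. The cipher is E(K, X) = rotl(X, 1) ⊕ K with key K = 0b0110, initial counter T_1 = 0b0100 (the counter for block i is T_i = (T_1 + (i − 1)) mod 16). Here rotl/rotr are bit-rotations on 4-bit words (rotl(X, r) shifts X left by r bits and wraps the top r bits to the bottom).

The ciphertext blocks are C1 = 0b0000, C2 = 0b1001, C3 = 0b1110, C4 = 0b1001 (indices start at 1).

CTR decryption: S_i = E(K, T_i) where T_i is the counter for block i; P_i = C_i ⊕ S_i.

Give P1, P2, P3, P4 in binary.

P1: T = 0b0100, S = E(K, T) = 0b1110; 0b0000 ⊕ 0b1110 = 0b1110.
P2: T = 0b0101, S = E(K, T) = 0b1100; 0b1001 ⊕ 0b1100 = 0b0101.
P3: T = 0b0110, S = E(K, T) = 0b1010; 0b1110 ⊕ 0b1010 = 0b0100.
P4: T = 0b0111, S = E(K, T) = 0b1000; 0b1001 ⊕ 0b1000 = 0b0001.

P1 = 0b1110, P2 = 0b0101, P3 = 0b0100, P4 = 0b0001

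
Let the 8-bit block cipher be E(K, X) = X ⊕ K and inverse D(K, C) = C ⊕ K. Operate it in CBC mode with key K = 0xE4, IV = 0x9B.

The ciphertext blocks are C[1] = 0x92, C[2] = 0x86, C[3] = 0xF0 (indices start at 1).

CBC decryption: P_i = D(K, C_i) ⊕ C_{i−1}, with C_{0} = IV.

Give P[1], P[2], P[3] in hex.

P[1] = 0xED, P[2] = 0xF0, P[3] = 0x92

P[1]: D(K, 0x92) = 0x76; 0x76 ⊕ 0x9B = 0xED.
P[2]: D(K, 0x86) = 0x62; 0x62 ⊕ 0x92 = 0xF0.
P[3]: D(K, 0xF0) = 0x14; 0x14 ⊕ 0x86 = 0x92.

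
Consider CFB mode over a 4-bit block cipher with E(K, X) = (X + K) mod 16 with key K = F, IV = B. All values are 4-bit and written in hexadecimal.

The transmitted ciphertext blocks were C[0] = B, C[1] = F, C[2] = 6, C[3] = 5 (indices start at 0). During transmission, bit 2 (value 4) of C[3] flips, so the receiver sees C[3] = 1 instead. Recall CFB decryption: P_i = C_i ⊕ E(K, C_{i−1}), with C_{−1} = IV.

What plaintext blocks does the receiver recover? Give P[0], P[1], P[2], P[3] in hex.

P[0] = 1, P[1] = 5, P[2] = 8, P[3] = 4

Only C[3] changed, to 1. In CFB, a change in C_i flips the same bit in P_i and garbles P_{i+1}. Decrypting the received ciphertext:
P[0]: E(K, B) = A; B ⊕ A = 1.
P[1]: E(K, B) = A; F ⊕ A = 5.
P[2]: E(K, F) = E; 6 ⊕ E = 8.
P[3]: E(K, 6) = 5; 1 ⊕ 5 = 4.
Blocks that differ from the original plaintext: P[3].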